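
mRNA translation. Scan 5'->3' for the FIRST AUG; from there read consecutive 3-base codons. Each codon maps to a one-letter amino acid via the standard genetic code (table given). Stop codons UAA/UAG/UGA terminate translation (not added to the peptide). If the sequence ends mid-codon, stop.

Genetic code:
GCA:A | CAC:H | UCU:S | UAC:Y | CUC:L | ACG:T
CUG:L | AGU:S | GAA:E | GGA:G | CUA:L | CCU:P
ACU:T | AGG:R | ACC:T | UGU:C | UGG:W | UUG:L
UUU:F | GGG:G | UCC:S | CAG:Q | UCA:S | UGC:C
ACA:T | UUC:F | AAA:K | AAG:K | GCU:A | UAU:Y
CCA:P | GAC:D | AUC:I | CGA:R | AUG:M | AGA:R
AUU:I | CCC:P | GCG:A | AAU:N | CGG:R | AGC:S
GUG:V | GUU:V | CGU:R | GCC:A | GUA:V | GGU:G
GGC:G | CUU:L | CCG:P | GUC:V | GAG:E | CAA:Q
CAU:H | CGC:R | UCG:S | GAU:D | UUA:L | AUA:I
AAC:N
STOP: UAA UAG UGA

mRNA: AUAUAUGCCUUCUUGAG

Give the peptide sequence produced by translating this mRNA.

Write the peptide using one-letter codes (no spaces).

start AUG at pos 4
pos 4: AUG -> M; peptide=M
pos 7: CCU -> P; peptide=MP
pos 10: UCU -> S; peptide=MPS
pos 13: UGA -> STOP

Answer: MPS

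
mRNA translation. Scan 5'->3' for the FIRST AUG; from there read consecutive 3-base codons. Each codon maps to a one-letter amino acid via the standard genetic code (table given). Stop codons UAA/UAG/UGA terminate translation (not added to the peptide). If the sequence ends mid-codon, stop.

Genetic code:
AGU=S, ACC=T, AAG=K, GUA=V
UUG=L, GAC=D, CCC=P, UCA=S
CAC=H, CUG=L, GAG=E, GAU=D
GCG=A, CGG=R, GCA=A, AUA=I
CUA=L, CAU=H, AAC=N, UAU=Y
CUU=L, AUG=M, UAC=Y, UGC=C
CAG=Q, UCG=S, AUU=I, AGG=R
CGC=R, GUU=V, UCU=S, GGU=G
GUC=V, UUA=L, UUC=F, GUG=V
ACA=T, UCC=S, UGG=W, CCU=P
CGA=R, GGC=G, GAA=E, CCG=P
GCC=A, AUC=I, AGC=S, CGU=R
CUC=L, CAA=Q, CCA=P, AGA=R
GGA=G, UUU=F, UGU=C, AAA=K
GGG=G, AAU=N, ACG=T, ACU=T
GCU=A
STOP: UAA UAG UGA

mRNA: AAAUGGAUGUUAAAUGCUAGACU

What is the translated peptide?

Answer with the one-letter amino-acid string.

Answer: MDVKC

Derivation:
start AUG at pos 2
pos 2: AUG -> M; peptide=M
pos 5: GAU -> D; peptide=MD
pos 8: GUU -> V; peptide=MDV
pos 11: AAA -> K; peptide=MDVK
pos 14: UGC -> C; peptide=MDVKC
pos 17: UAG -> STOP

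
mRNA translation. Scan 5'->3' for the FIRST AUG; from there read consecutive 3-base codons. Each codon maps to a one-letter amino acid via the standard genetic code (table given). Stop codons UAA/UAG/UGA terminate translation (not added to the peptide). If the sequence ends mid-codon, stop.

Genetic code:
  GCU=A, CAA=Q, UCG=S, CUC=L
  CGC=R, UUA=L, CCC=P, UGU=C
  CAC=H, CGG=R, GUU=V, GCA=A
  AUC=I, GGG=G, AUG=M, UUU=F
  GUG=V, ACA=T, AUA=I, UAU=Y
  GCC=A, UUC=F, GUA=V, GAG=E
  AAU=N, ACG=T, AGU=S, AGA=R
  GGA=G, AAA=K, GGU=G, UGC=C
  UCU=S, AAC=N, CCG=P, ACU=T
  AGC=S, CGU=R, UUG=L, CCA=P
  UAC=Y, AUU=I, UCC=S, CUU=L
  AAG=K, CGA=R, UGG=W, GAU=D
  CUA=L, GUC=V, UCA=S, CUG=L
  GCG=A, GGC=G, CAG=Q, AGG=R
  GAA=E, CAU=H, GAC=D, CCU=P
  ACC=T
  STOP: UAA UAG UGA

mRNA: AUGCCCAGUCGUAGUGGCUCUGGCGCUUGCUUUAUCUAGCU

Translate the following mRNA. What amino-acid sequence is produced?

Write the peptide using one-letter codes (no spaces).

Answer: MPSRSGSGACFI

Derivation:
start AUG at pos 0
pos 0: AUG -> M; peptide=M
pos 3: CCC -> P; peptide=MP
pos 6: AGU -> S; peptide=MPS
pos 9: CGU -> R; peptide=MPSR
pos 12: AGU -> S; peptide=MPSRS
pos 15: GGC -> G; peptide=MPSRSG
pos 18: UCU -> S; peptide=MPSRSGS
pos 21: GGC -> G; peptide=MPSRSGSG
pos 24: GCU -> A; peptide=MPSRSGSGA
pos 27: UGC -> C; peptide=MPSRSGSGAC
pos 30: UUU -> F; peptide=MPSRSGSGACF
pos 33: AUC -> I; peptide=MPSRSGSGACFI
pos 36: UAG -> STOP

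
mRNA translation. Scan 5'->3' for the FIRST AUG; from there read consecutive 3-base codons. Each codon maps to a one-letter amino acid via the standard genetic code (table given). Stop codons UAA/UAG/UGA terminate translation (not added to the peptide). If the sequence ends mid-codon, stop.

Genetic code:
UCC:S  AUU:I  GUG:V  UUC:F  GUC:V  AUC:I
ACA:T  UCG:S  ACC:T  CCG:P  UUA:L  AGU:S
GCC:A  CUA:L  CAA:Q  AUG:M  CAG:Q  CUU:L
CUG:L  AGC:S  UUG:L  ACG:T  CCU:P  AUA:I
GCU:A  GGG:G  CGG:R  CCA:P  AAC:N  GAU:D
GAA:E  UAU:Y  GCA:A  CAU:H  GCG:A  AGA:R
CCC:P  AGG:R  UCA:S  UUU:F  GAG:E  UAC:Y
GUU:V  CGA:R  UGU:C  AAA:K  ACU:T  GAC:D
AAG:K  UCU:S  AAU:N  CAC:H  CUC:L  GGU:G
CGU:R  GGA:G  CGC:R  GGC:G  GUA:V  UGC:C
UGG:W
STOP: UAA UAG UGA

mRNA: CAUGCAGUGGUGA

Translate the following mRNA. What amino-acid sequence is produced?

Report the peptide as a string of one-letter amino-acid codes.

start AUG at pos 1
pos 1: AUG -> M; peptide=M
pos 4: CAG -> Q; peptide=MQ
pos 7: UGG -> W; peptide=MQW
pos 10: UGA -> STOP

Answer: MQW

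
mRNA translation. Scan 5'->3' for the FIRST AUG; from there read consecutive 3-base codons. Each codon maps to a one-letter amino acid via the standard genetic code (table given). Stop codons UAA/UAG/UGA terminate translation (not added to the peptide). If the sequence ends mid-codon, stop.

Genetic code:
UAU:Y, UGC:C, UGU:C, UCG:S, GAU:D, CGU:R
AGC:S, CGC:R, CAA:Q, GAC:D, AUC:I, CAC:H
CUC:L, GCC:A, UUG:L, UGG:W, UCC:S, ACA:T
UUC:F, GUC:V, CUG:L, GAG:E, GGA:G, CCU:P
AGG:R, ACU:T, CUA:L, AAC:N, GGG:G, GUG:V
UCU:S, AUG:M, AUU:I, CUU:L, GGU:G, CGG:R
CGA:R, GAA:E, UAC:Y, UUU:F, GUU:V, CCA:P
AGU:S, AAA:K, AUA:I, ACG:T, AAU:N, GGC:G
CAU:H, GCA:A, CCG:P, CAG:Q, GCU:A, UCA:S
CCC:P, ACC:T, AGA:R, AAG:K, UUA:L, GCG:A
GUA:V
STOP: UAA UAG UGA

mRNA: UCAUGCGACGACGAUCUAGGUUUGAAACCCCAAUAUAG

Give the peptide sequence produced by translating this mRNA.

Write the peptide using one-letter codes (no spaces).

start AUG at pos 2
pos 2: AUG -> M; peptide=M
pos 5: CGA -> R; peptide=MR
pos 8: CGA -> R; peptide=MRR
pos 11: CGA -> R; peptide=MRRR
pos 14: UCU -> S; peptide=MRRRS
pos 17: AGG -> R; peptide=MRRRSR
pos 20: UUU -> F; peptide=MRRRSRF
pos 23: GAA -> E; peptide=MRRRSRFE
pos 26: ACC -> T; peptide=MRRRSRFET
pos 29: CCA -> P; peptide=MRRRSRFETP
pos 32: AUA -> I; peptide=MRRRSRFETPI
pos 35: UAG -> STOP

Answer: MRRRSRFETPI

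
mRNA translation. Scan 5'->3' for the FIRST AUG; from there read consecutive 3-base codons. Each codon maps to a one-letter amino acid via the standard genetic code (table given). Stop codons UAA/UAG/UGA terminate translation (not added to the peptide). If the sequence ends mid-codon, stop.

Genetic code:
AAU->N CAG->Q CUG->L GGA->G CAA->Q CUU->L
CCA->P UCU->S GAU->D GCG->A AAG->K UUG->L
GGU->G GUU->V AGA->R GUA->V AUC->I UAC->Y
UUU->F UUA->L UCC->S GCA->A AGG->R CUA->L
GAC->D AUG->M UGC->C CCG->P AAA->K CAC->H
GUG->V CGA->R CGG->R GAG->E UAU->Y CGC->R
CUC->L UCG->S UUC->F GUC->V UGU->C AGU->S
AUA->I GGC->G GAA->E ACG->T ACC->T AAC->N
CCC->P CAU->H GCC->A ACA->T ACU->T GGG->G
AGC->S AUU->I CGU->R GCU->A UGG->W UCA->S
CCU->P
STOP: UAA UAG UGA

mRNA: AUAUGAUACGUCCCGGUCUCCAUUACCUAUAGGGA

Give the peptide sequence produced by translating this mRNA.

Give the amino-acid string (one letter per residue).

start AUG at pos 2
pos 2: AUG -> M; peptide=M
pos 5: AUA -> I; peptide=MI
pos 8: CGU -> R; peptide=MIR
pos 11: CCC -> P; peptide=MIRP
pos 14: GGU -> G; peptide=MIRPG
pos 17: CUC -> L; peptide=MIRPGL
pos 20: CAU -> H; peptide=MIRPGLH
pos 23: UAC -> Y; peptide=MIRPGLHY
pos 26: CUA -> L; peptide=MIRPGLHYL
pos 29: UAG -> STOP

Answer: MIRPGLHYL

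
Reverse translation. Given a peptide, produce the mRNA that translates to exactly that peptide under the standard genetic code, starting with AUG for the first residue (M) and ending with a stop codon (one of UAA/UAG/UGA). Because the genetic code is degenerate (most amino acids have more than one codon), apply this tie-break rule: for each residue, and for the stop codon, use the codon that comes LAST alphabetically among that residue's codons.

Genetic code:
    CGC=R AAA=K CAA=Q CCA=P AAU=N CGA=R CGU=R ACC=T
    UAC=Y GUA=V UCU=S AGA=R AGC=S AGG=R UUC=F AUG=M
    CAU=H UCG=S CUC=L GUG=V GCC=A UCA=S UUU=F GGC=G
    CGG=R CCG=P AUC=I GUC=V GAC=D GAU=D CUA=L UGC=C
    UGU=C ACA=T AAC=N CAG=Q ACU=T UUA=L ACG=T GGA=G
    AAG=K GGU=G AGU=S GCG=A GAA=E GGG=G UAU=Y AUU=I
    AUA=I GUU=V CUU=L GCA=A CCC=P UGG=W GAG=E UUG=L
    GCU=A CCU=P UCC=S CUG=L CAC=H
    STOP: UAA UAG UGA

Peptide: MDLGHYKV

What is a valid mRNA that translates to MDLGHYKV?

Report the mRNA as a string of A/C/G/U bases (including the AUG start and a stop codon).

residue 1: M -> AUG (start codon)
residue 2: D codons sorted = GAC,GAU -> pick last = GAU
residue 3: L codons sorted = CUA,CUC,CUG,CUU,UUA,UUG -> pick last = UUG
residue 4: G codons sorted = GGA,GGC,GGG,GGU -> pick last = GGU
residue 5: H codons sorted = CAC,CAU -> pick last = CAU
residue 6: Y codons sorted = UAC,UAU -> pick last = UAU
residue 7: K codons sorted = AAA,AAG -> pick last = AAG
residue 8: V codons sorted = GUA,GUC,GUG,GUU -> pick last = GUU
terminator: stop codons sorted = UAA,UAG,UGA -> pick last = UGA

Answer: mRNA: AUGGAUUUGGGUCAUUAUAAGGUUUGA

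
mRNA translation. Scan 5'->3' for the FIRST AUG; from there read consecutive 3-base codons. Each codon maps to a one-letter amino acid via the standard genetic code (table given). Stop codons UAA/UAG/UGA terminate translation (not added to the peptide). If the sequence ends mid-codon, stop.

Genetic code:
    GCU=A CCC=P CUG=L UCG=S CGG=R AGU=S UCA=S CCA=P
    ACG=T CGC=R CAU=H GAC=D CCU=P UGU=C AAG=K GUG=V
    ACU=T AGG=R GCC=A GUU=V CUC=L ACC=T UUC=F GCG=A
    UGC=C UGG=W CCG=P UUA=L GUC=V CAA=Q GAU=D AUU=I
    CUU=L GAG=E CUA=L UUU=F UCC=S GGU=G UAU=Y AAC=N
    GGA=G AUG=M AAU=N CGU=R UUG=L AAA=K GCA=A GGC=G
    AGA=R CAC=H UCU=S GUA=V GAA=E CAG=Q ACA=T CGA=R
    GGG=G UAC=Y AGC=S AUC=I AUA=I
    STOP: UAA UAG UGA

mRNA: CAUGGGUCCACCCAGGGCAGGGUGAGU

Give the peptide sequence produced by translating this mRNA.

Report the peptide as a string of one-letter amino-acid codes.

Answer: MGPPRAG

Derivation:
start AUG at pos 1
pos 1: AUG -> M; peptide=M
pos 4: GGU -> G; peptide=MG
pos 7: CCA -> P; peptide=MGP
pos 10: CCC -> P; peptide=MGPP
pos 13: AGG -> R; peptide=MGPPR
pos 16: GCA -> A; peptide=MGPPRA
pos 19: GGG -> G; peptide=MGPPRAG
pos 22: UGA -> STOP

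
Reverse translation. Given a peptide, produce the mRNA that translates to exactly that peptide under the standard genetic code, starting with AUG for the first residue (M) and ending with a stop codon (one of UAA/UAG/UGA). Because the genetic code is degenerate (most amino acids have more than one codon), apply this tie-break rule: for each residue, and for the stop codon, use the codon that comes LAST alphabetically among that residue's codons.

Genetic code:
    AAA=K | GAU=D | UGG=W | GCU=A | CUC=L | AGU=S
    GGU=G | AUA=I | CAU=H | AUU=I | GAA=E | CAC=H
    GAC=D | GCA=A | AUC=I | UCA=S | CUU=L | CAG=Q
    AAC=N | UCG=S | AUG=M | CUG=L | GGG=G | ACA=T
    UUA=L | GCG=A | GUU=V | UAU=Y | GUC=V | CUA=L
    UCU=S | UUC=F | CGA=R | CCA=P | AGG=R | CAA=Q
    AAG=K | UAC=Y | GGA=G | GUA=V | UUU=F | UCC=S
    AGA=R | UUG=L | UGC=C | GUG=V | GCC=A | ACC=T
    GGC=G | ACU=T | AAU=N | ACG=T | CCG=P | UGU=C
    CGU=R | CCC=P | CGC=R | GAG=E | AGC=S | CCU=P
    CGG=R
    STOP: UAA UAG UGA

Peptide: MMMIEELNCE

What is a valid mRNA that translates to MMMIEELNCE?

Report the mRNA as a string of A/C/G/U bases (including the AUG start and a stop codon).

Answer: mRNA: AUGAUGAUGAUUGAGGAGUUGAAUUGUGAGUGA

Derivation:
residue 1: M -> AUG (start codon)
residue 2: M -> AUG (only codon)
residue 3: M -> AUG (only codon)
residue 4: I codons sorted = AUA,AUC,AUU -> pick last = AUU
residue 5: E codons sorted = GAA,GAG -> pick last = GAG
residue 6: E codons sorted = GAA,GAG -> pick last = GAG
residue 7: L codons sorted = CUA,CUC,CUG,CUU,UUA,UUG -> pick last = UUG
residue 8: N codons sorted = AAC,AAU -> pick last = AAU
residue 9: C codons sorted = UGC,UGU -> pick last = UGU
residue 10: E codons sorted = GAA,GAG -> pick last = GAG
terminator: stop codons sorted = UAA,UAG,UGA -> pick last = UGA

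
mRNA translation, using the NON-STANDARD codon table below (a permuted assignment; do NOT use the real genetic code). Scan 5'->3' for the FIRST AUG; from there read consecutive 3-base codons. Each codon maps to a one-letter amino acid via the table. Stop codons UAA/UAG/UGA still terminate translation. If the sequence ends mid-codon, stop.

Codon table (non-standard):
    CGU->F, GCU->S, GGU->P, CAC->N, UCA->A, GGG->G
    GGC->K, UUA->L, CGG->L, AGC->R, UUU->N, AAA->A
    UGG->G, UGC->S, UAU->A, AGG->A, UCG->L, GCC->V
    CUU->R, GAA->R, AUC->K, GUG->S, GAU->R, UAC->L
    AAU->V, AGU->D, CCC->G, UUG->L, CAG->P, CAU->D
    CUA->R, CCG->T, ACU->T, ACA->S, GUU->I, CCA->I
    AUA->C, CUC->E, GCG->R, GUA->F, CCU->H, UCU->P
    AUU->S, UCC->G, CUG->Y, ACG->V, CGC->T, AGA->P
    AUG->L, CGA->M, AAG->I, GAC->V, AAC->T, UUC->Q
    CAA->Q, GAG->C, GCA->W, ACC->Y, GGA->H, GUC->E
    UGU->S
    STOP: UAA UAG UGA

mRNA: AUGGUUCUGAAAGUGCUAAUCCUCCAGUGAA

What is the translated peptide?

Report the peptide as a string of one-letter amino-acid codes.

start AUG at pos 0
pos 0: AUG -> L; peptide=L
pos 3: GUU -> I; peptide=LI
pos 6: CUG -> Y; peptide=LIY
pos 9: AAA -> A; peptide=LIYA
pos 12: GUG -> S; peptide=LIYAS
pos 15: CUA -> R; peptide=LIYASR
pos 18: AUC -> K; peptide=LIYASRK
pos 21: CUC -> E; peptide=LIYASRKE
pos 24: CAG -> P; peptide=LIYASRKEP
pos 27: UGA -> STOP

Answer: LIYASRKEP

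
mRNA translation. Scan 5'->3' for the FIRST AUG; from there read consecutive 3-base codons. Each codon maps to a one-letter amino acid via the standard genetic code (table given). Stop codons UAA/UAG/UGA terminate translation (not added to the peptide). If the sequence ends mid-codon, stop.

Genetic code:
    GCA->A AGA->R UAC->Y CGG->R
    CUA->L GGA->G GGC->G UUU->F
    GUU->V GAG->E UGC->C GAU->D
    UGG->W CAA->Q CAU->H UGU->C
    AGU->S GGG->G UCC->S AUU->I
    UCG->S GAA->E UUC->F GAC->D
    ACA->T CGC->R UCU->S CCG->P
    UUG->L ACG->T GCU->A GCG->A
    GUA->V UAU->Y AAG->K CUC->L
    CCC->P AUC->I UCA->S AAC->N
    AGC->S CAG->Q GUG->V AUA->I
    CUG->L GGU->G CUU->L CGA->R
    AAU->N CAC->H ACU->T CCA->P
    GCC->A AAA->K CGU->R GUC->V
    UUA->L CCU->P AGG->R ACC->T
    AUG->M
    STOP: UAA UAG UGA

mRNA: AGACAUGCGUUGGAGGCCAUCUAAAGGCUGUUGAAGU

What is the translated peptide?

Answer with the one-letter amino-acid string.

start AUG at pos 4
pos 4: AUG -> M; peptide=M
pos 7: CGU -> R; peptide=MR
pos 10: UGG -> W; peptide=MRW
pos 13: AGG -> R; peptide=MRWR
pos 16: CCA -> P; peptide=MRWRP
pos 19: UCU -> S; peptide=MRWRPS
pos 22: AAA -> K; peptide=MRWRPSK
pos 25: GGC -> G; peptide=MRWRPSKG
pos 28: UGU -> C; peptide=MRWRPSKGC
pos 31: UGA -> STOP

Answer: MRWRPSKGC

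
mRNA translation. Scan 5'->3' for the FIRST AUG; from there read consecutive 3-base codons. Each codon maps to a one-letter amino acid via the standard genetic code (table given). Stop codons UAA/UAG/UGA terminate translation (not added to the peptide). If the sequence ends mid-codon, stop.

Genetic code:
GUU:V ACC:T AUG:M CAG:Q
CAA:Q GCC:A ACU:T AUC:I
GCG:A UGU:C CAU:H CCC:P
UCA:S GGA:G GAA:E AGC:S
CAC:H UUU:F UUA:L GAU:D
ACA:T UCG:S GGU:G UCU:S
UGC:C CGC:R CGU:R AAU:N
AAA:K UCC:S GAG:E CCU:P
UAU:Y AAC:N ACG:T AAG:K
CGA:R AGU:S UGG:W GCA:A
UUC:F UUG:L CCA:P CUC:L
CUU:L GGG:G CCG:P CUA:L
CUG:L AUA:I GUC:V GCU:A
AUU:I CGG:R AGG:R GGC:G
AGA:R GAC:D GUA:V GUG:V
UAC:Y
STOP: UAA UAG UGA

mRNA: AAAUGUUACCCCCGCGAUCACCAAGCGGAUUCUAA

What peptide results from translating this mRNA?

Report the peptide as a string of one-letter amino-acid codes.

Answer: MLPPRSPSGF

Derivation:
start AUG at pos 2
pos 2: AUG -> M; peptide=M
pos 5: UUA -> L; peptide=ML
pos 8: CCC -> P; peptide=MLP
pos 11: CCG -> P; peptide=MLPP
pos 14: CGA -> R; peptide=MLPPR
pos 17: UCA -> S; peptide=MLPPRS
pos 20: CCA -> P; peptide=MLPPRSP
pos 23: AGC -> S; peptide=MLPPRSPS
pos 26: GGA -> G; peptide=MLPPRSPSG
pos 29: UUC -> F; peptide=MLPPRSPSGF
pos 32: UAA -> STOP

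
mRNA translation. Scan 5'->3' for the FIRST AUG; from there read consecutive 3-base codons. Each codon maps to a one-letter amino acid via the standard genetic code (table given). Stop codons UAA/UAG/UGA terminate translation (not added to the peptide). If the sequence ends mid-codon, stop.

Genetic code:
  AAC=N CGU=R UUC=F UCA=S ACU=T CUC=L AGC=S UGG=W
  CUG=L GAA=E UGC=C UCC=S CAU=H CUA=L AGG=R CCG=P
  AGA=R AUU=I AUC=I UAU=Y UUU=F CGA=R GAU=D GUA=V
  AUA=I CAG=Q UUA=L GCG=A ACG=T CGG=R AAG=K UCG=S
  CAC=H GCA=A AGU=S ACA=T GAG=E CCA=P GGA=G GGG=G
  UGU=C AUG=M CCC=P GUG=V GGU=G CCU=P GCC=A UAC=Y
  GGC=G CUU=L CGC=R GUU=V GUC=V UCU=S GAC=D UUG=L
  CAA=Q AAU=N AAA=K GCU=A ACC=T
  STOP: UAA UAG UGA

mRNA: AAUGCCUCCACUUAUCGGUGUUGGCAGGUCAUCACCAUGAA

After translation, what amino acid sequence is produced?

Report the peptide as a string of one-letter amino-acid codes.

Answer: MPPLIGVGRSSP

Derivation:
start AUG at pos 1
pos 1: AUG -> M; peptide=M
pos 4: CCU -> P; peptide=MP
pos 7: CCA -> P; peptide=MPP
pos 10: CUU -> L; peptide=MPPL
pos 13: AUC -> I; peptide=MPPLI
pos 16: GGU -> G; peptide=MPPLIG
pos 19: GUU -> V; peptide=MPPLIGV
pos 22: GGC -> G; peptide=MPPLIGVG
pos 25: AGG -> R; peptide=MPPLIGVGR
pos 28: UCA -> S; peptide=MPPLIGVGRS
pos 31: UCA -> S; peptide=MPPLIGVGRSS
pos 34: CCA -> P; peptide=MPPLIGVGRSSP
pos 37: UGA -> STOP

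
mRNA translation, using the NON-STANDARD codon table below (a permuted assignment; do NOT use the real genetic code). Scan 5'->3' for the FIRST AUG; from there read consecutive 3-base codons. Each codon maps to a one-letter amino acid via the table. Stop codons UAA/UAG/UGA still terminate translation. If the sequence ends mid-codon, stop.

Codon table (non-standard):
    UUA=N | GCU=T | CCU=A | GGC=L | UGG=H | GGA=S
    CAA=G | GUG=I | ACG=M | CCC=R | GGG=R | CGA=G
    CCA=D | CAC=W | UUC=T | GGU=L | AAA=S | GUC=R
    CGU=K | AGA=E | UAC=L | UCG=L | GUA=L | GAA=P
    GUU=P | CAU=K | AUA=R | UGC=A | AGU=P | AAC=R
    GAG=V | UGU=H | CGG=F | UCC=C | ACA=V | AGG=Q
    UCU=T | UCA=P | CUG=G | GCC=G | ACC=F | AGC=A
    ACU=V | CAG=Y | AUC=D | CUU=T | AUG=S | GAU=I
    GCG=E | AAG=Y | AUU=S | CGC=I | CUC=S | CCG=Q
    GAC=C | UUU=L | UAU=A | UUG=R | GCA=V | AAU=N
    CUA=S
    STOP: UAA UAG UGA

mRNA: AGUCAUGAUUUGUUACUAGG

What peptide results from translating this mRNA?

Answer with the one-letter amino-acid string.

start AUG at pos 4
pos 4: AUG -> S; peptide=S
pos 7: AUU -> S; peptide=SS
pos 10: UGU -> H; peptide=SSH
pos 13: UAC -> L; peptide=SSHL
pos 16: UAG -> STOP

Answer: SSHL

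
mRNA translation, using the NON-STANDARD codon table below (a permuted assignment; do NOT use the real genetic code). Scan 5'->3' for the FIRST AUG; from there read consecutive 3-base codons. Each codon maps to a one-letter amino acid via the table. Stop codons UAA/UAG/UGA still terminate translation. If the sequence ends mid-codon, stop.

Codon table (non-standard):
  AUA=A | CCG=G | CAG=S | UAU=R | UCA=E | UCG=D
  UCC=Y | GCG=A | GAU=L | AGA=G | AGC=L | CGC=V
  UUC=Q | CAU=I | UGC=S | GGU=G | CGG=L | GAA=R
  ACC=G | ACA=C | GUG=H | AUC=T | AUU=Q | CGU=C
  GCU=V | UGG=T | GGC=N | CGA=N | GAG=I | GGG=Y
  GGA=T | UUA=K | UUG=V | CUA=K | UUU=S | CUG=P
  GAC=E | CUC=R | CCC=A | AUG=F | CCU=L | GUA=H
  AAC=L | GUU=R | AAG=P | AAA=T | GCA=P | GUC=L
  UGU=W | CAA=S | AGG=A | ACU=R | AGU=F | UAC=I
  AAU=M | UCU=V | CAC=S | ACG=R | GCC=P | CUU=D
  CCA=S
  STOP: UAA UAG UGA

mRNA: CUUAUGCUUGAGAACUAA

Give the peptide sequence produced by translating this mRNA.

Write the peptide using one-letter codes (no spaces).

Answer: FDIL

Derivation:
start AUG at pos 3
pos 3: AUG -> F; peptide=F
pos 6: CUU -> D; peptide=FD
pos 9: GAG -> I; peptide=FDI
pos 12: AAC -> L; peptide=FDIL
pos 15: UAA -> STOP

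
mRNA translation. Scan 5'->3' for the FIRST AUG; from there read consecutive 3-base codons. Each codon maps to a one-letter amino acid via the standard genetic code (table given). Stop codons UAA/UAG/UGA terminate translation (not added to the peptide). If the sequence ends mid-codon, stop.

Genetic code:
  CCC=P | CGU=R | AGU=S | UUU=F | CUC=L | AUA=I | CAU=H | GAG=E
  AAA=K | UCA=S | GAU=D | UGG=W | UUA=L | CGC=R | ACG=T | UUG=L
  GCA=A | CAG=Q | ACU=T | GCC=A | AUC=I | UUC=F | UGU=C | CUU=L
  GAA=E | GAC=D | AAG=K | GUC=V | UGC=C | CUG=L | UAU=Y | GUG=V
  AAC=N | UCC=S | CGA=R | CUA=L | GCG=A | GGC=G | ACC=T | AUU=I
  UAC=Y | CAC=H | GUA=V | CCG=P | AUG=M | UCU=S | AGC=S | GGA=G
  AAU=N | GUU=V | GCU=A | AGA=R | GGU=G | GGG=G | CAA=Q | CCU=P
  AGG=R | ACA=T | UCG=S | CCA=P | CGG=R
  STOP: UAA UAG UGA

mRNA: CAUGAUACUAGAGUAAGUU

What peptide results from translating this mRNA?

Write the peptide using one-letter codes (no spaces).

start AUG at pos 1
pos 1: AUG -> M; peptide=M
pos 4: AUA -> I; peptide=MI
pos 7: CUA -> L; peptide=MIL
pos 10: GAG -> E; peptide=MILE
pos 13: UAA -> STOP

Answer: MILE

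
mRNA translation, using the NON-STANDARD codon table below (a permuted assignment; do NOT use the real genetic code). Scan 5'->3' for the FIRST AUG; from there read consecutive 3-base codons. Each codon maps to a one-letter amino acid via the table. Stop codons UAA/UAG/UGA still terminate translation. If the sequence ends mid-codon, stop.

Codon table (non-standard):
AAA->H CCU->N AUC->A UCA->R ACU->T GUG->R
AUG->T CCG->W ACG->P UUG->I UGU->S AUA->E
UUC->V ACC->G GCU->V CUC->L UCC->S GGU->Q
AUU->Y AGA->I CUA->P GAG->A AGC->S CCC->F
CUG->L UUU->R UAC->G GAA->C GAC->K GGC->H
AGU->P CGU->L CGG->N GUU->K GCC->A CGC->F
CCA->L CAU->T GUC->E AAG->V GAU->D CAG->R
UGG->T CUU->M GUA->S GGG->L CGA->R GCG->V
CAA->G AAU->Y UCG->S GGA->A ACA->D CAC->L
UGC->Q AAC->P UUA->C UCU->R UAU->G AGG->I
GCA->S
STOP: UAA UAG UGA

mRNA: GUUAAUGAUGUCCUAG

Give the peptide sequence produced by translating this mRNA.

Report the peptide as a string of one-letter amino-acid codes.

Answer: TTS

Derivation:
start AUG at pos 4
pos 4: AUG -> T; peptide=T
pos 7: AUG -> T; peptide=TT
pos 10: UCC -> S; peptide=TTS
pos 13: UAG -> STOP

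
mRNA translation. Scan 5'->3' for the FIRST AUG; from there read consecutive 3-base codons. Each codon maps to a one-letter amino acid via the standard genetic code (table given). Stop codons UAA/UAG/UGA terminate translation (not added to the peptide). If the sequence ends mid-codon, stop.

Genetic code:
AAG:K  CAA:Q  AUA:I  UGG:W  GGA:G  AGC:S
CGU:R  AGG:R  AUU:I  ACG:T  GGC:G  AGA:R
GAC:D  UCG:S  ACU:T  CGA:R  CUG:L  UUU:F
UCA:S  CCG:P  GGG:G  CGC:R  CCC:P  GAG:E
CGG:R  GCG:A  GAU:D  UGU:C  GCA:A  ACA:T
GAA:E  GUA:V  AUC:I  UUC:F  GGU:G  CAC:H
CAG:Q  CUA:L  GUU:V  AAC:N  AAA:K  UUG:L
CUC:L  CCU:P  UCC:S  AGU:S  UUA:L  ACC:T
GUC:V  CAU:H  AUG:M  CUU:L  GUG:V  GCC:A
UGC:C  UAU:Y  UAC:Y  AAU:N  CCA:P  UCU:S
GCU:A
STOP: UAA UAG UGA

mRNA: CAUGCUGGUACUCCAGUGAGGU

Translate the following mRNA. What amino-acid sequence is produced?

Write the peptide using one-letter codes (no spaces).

Answer: MLVLQ

Derivation:
start AUG at pos 1
pos 1: AUG -> M; peptide=M
pos 4: CUG -> L; peptide=ML
pos 7: GUA -> V; peptide=MLV
pos 10: CUC -> L; peptide=MLVL
pos 13: CAG -> Q; peptide=MLVLQ
pos 16: UGA -> STOP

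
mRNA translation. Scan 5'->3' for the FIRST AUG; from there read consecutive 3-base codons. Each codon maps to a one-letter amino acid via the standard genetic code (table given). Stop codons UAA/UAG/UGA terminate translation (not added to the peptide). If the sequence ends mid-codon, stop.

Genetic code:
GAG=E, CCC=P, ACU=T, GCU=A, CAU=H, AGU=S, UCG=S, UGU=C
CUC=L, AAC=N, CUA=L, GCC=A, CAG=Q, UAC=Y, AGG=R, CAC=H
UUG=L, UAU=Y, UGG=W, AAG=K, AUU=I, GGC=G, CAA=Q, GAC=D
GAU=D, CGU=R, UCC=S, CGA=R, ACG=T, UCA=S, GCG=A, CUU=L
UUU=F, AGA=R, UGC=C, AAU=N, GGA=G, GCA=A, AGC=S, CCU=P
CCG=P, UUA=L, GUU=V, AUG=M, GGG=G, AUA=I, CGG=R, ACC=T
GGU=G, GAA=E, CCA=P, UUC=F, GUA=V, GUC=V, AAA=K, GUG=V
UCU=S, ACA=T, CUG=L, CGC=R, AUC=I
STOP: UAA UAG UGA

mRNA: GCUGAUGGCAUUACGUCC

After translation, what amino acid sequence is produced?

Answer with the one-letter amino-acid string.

Answer: MALR

Derivation:
start AUG at pos 4
pos 4: AUG -> M; peptide=M
pos 7: GCA -> A; peptide=MA
pos 10: UUA -> L; peptide=MAL
pos 13: CGU -> R; peptide=MALR
pos 16: only 2 nt remain (<3), stop (end of mRNA)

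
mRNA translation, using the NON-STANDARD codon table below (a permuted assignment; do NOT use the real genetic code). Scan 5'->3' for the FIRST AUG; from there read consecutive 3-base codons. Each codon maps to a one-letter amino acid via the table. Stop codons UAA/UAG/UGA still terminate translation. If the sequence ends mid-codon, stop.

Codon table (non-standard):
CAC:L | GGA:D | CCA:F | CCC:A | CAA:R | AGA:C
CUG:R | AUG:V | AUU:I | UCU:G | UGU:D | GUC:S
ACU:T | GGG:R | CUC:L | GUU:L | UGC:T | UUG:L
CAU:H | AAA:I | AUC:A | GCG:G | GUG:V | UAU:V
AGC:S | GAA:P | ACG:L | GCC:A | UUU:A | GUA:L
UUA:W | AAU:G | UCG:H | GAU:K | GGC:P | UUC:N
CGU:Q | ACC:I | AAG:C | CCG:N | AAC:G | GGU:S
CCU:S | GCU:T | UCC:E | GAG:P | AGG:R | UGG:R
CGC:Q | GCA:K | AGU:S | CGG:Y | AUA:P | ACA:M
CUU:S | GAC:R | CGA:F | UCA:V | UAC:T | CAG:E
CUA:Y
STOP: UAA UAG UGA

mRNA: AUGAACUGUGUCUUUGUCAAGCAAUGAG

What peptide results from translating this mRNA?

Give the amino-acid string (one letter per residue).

start AUG at pos 0
pos 0: AUG -> V; peptide=V
pos 3: AAC -> G; peptide=VG
pos 6: UGU -> D; peptide=VGD
pos 9: GUC -> S; peptide=VGDS
pos 12: UUU -> A; peptide=VGDSA
pos 15: GUC -> S; peptide=VGDSAS
pos 18: AAG -> C; peptide=VGDSASC
pos 21: CAA -> R; peptide=VGDSASCR
pos 24: UGA -> STOP

Answer: VGDSASCR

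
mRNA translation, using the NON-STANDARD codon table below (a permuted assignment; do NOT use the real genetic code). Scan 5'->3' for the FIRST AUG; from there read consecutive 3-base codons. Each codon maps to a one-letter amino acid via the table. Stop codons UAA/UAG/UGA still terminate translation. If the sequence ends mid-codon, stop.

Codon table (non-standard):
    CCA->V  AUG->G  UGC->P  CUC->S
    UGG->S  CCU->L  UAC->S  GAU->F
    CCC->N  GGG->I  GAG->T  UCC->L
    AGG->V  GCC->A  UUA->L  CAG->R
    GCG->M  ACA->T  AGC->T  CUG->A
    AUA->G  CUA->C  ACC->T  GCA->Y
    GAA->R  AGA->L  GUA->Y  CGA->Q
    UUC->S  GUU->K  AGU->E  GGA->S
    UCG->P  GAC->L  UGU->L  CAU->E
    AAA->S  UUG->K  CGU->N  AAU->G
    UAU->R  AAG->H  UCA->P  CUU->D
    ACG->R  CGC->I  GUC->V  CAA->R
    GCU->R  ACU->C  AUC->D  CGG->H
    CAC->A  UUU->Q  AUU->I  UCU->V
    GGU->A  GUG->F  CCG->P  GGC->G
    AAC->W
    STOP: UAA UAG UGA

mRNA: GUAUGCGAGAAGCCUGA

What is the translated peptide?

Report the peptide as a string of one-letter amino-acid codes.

start AUG at pos 2
pos 2: AUG -> G; peptide=G
pos 5: CGA -> Q; peptide=GQ
pos 8: GAA -> R; peptide=GQR
pos 11: GCC -> A; peptide=GQRA
pos 14: UGA -> STOP

Answer: GQRA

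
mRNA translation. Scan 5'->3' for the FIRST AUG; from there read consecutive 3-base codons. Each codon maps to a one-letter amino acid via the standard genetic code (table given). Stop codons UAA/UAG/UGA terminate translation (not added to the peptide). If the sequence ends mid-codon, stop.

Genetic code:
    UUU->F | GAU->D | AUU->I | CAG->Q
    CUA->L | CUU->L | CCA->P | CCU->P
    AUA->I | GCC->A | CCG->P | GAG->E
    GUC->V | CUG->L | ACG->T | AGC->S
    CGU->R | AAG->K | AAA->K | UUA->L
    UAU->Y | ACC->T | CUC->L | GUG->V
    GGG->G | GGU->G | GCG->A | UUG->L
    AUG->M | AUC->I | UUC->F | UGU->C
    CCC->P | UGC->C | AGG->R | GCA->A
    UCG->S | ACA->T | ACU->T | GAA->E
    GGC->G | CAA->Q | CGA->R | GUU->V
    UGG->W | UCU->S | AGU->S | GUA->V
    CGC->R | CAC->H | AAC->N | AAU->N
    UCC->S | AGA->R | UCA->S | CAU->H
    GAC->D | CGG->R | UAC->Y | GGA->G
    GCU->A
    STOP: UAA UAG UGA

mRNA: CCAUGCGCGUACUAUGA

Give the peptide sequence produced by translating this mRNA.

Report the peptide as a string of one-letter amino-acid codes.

start AUG at pos 2
pos 2: AUG -> M; peptide=M
pos 5: CGC -> R; peptide=MR
pos 8: GUA -> V; peptide=MRV
pos 11: CUA -> L; peptide=MRVL
pos 14: UGA -> STOP

Answer: MRVL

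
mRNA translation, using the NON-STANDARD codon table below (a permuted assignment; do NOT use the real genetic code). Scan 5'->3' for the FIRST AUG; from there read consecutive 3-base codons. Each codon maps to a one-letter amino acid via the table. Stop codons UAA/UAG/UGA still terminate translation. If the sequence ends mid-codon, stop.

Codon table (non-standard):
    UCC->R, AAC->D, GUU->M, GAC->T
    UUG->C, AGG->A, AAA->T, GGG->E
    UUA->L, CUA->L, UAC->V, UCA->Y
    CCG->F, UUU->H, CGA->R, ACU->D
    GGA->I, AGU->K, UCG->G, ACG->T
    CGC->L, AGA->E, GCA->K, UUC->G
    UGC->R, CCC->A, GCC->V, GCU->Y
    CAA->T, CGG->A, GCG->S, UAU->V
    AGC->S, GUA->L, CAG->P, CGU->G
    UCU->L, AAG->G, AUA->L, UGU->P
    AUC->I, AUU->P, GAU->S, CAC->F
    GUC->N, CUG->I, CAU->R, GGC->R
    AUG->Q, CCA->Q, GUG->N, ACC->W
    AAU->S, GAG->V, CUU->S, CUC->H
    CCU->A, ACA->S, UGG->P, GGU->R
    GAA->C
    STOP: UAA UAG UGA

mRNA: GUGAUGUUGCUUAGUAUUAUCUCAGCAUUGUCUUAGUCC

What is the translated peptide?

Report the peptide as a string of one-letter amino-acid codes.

start AUG at pos 3
pos 3: AUG -> Q; peptide=Q
pos 6: UUG -> C; peptide=QC
pos 9: CUU -> S; peptide=QCS
pos 12: AGU -> K; peptide=QCSK
pos 15: AUU -> P; peptide=QCSKP
pos 18: AUC -> I; peptide=QCSKPI
pos 21: UCA -> Y; peptide=QCSKPIY
pos 24: GCA -> K; peptide=QCSKPIYK
pos 27: UUG -> C; peptide=QCSKPIYKC
pos 30: UCU -> L; peptide=QCSKPIYKCL
pos 33: UAG -> STOP

Answer: QCSKPIYKCL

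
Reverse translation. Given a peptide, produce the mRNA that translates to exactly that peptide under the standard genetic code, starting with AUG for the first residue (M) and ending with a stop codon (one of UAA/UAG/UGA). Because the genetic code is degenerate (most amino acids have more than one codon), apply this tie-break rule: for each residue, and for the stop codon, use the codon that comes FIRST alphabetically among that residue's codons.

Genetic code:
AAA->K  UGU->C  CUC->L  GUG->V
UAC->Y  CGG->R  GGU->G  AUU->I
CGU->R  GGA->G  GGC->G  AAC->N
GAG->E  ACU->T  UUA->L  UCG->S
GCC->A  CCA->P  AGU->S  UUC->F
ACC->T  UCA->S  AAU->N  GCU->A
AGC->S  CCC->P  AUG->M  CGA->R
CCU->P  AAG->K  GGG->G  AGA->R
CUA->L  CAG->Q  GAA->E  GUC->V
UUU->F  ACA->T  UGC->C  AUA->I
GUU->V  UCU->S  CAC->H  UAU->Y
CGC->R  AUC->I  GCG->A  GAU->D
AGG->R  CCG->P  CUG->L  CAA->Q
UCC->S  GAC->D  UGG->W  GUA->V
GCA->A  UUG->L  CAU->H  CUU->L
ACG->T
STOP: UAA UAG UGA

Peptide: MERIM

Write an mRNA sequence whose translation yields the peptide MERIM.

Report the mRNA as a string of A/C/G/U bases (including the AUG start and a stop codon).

residue 1: M -> AUG (start codon)
residue 2: E codons sorted = GAA,GAG -> pick first = GAA
residue 3: R codons sorted = AGA,AGG,CGA,CGC,CGG,CGU -> pick first = AGA
residue 4: I codons sorted = AUA,AUC,AUU -> pick first = AUA
residue 5: M -> AUG (only codon)
terminator: stop codons sorted = UAA,UAG,UGA -> pick first = UAA

Answer: mRNA: AUGGAAAGAAUAAUGUAA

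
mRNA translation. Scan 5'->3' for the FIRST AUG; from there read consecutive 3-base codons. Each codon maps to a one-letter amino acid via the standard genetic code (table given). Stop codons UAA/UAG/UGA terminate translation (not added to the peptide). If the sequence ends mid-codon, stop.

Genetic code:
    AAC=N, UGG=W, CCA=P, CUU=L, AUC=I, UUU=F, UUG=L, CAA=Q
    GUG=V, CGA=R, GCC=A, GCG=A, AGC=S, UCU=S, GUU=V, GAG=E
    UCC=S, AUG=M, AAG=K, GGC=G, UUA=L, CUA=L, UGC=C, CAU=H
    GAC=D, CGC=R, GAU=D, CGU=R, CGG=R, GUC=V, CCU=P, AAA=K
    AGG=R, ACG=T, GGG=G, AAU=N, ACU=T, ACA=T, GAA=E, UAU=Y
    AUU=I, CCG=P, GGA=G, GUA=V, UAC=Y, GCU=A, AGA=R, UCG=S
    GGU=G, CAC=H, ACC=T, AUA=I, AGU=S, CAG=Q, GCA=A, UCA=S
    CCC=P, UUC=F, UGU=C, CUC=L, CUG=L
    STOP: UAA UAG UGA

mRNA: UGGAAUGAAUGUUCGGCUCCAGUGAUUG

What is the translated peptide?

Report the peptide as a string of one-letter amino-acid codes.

Answer: MNVRLQ

Derivation:
start AUG at pos 4
pos 4: AUG -> M; peptide=M
pos 7: AAU -> N; peptide=MN
pos 10: GUU -> V; peptide=MNV
pos 13: CGG -> R; peptide=MNVR
pos 16: CUC -> L; peptide=MNVRL
pos 19: CAG -> Q; peptide=MNVRLQ
pos 22: UGA -> STOP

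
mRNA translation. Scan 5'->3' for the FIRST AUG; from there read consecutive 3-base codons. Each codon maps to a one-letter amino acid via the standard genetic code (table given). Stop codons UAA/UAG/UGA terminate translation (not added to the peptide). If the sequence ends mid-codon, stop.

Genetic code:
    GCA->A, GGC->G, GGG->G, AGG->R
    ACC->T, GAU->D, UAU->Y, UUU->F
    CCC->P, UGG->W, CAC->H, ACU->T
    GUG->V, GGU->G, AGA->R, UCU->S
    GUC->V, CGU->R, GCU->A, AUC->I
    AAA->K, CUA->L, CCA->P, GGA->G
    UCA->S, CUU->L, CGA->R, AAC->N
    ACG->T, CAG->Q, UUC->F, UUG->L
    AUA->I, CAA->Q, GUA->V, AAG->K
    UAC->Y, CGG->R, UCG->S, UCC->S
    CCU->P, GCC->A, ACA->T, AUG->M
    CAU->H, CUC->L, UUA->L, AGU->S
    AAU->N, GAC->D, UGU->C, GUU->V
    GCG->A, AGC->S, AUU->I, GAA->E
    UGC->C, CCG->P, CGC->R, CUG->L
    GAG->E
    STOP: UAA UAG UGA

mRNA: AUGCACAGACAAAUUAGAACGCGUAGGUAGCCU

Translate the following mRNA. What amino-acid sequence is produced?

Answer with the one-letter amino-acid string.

start AUG at pos 0
pos 0: AUG -> M; peptide=M
pos 3: CAC -> H; peptide=MH
pos 6: AGA -> R; peptide=MHR
pos 9: CAA -> Q; peptide=MHRQ
pos 12: AUU -> I; peptide=MHRQI
pos 15: AGA -> R; peptide=MHRQIR
pos 18: ACG -> T; peptide=MHRQIRT
pos 21: CGU -> R; peptide=MHRQIRTR
pos 24: AGG -> R; peptide=MHRQIRTRR
pos 27: UAG -> STOP

Answer: MHRQIRTRR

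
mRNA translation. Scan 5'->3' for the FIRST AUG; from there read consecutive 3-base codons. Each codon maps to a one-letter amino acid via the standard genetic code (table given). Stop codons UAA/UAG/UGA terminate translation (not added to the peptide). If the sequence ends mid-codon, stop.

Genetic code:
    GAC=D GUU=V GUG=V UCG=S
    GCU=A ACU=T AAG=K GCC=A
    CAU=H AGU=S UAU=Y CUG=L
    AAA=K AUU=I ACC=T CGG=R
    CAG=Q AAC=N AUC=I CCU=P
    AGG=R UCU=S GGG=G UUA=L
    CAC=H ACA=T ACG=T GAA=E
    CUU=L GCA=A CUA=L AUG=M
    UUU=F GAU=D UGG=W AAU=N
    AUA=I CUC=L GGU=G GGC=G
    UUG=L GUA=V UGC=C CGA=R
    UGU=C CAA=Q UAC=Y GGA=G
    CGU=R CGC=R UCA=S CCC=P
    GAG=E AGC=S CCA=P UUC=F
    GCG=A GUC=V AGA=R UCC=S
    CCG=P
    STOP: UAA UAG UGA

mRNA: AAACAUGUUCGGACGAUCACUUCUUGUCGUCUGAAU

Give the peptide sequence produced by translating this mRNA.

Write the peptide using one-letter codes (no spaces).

Answer: MFGRSLLVV

Derivation:
start AUG at pos 4
pos 4: AUG -> M; peptide=M
pos 7: UUC -> F; peptide=MF
pos 10: GGA -> G; peptide=MFG
pos 13: CGA -> R; peptide=MFGR
pos 16: UCA -> S; peptide=MFGRS
pos 19: CUU -> L; peptide=MFGRSL
pos 22: CUU -> L; peptide=MFGRSLL
pos 25: GUC -> V; peptide=MFGRSLLV
pos 28: GUC -> V; peptide=MFGRSLLVV
pos 31: UGA -> STOP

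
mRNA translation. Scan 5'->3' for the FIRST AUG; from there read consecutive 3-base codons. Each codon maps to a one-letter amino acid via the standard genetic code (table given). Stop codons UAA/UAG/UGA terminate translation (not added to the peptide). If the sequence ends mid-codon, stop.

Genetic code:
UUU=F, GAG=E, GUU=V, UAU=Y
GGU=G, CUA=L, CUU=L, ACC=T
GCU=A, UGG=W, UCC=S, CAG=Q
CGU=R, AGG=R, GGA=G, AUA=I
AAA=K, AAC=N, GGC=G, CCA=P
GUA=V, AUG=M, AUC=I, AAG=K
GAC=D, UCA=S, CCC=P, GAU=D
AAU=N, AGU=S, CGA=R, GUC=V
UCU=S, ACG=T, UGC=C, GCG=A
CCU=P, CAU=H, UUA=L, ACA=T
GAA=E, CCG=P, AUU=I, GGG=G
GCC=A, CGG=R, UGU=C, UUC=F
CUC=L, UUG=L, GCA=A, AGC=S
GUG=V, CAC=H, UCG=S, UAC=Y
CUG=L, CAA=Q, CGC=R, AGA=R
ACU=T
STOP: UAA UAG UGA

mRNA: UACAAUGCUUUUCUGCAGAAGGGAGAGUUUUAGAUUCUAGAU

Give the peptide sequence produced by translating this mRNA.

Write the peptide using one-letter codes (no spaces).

start AUG at pos 4
pos 4: AUG -> M; peptide=M
pos 7: CUU -> L; peptide=ML
pos 10: UUC -> F; peptide=MLF
pos 13: UGC -> C; peptide=MLFC
pos 16: AGA -> R; peptide=MLFCR
pos 19: AGG -> R; peptide=MLFCRR
pos 22: GAG -> E; peptide=MLFCRRE
pos 25: AGU -> S; peptide=MLFCRRES
pos 28: UUU -> F; peptide=MLFCRRESF
pos 31: AGA -> R; peptide=MLFCRRESFR
pos 34: UUC -> F; peptide=MLFCRRESFRF
pos 37: UAG -> STOP

Answer: MLFCRRESFRF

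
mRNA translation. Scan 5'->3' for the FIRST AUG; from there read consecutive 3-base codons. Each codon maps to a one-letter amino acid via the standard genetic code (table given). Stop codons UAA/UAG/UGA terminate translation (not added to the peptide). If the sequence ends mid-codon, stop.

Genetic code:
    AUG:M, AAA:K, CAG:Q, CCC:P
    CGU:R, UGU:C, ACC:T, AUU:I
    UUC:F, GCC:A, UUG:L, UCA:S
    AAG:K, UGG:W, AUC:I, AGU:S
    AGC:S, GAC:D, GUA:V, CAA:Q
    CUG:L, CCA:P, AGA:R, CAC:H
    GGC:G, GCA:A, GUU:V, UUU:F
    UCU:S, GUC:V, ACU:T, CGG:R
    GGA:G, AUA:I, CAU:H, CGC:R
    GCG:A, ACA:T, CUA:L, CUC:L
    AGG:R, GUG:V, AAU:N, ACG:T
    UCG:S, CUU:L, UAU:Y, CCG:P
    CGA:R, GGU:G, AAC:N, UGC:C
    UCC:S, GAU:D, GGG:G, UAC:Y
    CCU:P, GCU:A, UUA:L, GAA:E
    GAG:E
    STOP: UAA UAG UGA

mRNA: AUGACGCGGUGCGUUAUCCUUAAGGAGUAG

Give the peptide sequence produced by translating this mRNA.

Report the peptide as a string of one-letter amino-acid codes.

start AUG at pos 0
pos 0: AUG -> M; peptide=M
pos 3: ACG -> T; peptide=MT
pos 6: CGG -> R; peptide=MTR
pos 9: UGC -> C; peptide=MTRC
pos 12: GUU -> V; peptide=MTRCV
pos 15: AUC -> I; peptide=MTRCVI
pos 18: CUU -> L; peptide=MTRCVIL
pos 21: AAG -> K; peptide=MTRCVILK
pos 24: GAG -> E; peptide=MTRCVILKE
pos 27: UAG -> STOP

Answer: MTRCVILKE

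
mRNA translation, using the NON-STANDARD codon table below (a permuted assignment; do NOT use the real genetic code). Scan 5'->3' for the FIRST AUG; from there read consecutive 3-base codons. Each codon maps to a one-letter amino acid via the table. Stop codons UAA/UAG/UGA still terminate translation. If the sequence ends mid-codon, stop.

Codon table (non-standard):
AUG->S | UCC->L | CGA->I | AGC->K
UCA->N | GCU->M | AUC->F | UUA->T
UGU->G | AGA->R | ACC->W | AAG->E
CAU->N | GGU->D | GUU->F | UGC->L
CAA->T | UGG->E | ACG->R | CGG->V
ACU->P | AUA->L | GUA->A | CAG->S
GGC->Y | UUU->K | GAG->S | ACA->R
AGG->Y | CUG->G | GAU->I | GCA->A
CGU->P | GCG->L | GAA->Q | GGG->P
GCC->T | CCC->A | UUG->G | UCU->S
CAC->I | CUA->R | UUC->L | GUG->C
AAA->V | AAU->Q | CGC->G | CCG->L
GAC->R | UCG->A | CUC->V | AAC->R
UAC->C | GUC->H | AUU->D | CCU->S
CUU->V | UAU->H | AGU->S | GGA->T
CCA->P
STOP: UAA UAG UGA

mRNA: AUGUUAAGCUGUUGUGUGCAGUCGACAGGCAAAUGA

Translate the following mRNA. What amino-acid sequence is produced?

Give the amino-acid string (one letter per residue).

start AUG at pos 0
pos 0: AUG -> S; peptide=S
pos 3: UUA -> T; peptide=ST
pos 6: AGC -> K; peptide=STK
pos 9: UGU -> G; peptide=STKG
pos 12: UGU -> G; peptide=STKGG
pos 15: GUG -> C; peptide=STKGGC
pos 18: CAG -> S; peptide=STKGGCS
pos 21: UCG -> A; peptide=STKGGCSA
pos 24: ACA -> R; peptide=STKGGCSAR
pos 27: GGC -> Y; peptide=STKGGCSARY
pos 30: AAA -> V; peptide=STKGGCSARYV
pos 33: UGA -> STOP

Answer: STKGGCSARYV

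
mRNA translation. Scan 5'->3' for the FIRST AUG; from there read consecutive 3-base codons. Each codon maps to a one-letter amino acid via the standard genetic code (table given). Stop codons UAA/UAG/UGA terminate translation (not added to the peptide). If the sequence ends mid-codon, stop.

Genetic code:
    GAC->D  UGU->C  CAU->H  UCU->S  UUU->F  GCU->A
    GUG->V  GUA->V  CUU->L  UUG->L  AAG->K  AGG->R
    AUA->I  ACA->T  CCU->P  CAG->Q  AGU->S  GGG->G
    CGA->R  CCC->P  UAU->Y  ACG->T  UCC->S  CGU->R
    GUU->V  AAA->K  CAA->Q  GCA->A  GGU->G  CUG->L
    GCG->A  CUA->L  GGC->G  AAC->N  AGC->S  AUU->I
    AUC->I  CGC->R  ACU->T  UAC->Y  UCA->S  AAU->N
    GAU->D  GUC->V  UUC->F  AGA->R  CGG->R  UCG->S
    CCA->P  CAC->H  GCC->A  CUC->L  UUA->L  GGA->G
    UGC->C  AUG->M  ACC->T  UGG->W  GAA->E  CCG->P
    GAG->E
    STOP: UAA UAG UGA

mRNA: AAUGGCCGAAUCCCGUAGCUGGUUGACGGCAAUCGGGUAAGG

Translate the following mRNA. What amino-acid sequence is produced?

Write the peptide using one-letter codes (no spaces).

start AUG at pos 1
pos 1: AUG -> M; peptide=M
pos 4: GCC -> A; peptide=MA
pos 7: GAA -> E; peptide=MAE
pos 10: UCC -> S; peptide=MAES
pos 13: CGU -> R; peptide=MAESR
pos 16: AGC -> S; peptide=MAESRS
pos 19: UGG -> W; peptide=MAESRSW
pos 22: UUG -> L; peptide=MAESRSWL
pos 25: ACG -> T; peptide=MAESRSWLT
pos 28: GCA -> A; peptide=MAESRSWLTA
pos 31: AUC -> I; peptide=MAESRSWLTAI
pos 34: GGG -> G; peptide=MAESRSWLTAIG
pos 37: UAA -> STOP

Answer: MAESRSWLTAIG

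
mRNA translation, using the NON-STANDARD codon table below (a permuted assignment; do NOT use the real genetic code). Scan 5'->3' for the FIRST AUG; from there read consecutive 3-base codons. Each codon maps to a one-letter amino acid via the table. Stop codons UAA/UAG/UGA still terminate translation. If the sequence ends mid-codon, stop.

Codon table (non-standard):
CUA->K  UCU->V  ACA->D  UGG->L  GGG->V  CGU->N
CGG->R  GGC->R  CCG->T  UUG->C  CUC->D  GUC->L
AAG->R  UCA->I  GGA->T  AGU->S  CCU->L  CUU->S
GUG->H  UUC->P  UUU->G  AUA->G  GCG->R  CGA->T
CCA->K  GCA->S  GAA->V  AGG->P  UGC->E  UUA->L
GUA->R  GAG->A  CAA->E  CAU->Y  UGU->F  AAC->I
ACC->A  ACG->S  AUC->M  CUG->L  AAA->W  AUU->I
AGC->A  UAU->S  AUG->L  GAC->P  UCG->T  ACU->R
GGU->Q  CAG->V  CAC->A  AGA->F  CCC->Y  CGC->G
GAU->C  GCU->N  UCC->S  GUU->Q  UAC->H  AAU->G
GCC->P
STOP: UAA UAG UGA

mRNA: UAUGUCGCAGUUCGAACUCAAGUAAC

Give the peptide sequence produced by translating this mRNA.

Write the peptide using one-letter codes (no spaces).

start AUG at pos 1
pos 1: AUG -> L; peptide=L
pos 4: UCG -> T; peptide=LT
pos 7: CAG -> V; peptide=LTV
pos 10: UUC -> P; peptide=LTVP
pos 13: GAA -> V; peptide=LTVPV
pos 16: CUC -> D; peptide=LTVPVD
pos 19: AAG -> R; peptide=LTVPVDR
pos 22: UAA -> STOP

Answer: LTVPVDR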